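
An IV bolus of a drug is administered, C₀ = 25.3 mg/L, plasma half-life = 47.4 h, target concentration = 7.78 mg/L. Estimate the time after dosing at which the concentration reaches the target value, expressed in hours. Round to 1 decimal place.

80.6 h

k = ln2 / t½ = 0.693147 / 47.4 = 0.01462 h⁻¹
t = ln(C₀ / C) / k = ln(25.30 / 7.78) / 0.01462
  = ln(3.252) / 0.01462 = 1.179 / 0.01462 = 80.64 h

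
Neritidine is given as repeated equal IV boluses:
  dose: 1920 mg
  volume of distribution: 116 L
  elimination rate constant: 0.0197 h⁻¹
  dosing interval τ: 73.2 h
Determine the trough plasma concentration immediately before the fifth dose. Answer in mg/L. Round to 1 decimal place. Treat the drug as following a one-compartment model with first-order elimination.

C₀ per dose = Dose / Vd = 1920 / 116 = 16.55 mg/L
Fraction remaining after one interval: r = e^(−kτ) = e^(−0.01970 × 73.2) = 0.2364
Before dose 5, 4 doses have been given (aged 1τ, 2τ, 3τ, 4τ).
C_trough = C₀ × (r + r² + … + r^4) = C₀ × r(1−r^4)/(1−r)
        = 16.55 × 0.2364 × (1 − 0.003123) / (1 − 0.2364) = 5.108 mg/L

5.1 mg/L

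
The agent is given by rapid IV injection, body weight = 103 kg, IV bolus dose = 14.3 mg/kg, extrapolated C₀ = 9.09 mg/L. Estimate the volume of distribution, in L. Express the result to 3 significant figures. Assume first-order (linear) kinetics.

Dose = 14.3 × 103 = 1473 mg
Vd = Dose / C₀ = 1473 / 9.09 = 162.0 L

162 L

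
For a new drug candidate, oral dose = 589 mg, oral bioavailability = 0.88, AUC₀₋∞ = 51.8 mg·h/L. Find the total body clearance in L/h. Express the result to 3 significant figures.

CL = F·Dose / AUC = 0.88 × 589 / 51.8 = 10.01 L/h

10.0 L/h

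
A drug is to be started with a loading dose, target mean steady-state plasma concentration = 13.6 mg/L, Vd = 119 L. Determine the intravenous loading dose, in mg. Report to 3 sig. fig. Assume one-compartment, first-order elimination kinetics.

LD = Css × Vd = 13.6 × 119 = 1618 mg

1620 mg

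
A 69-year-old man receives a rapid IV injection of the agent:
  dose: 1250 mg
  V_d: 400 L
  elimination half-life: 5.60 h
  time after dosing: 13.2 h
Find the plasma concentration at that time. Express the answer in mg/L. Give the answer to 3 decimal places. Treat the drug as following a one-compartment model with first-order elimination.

C₀ = Dose / Vd = 1250 / 400 = 3.125 mg/L
k = ln2 / t½ = 0.693147 / 5.60 = 0.1238 h⁻¹
C = C₀ · e^(−k·t) = 3.125 × e^(−0.1238 × 13.2)
  = 3.125 × 0.1951 = 0.6097 mg/L

0.610 mg/L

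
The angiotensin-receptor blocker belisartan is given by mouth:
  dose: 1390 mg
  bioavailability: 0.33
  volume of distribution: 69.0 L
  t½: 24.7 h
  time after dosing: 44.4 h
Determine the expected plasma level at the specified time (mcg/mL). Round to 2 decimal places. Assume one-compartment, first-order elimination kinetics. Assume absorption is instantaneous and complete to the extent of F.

Amount reaching circulation = F × Dose = 0.33 × 1390 = 458.7 mg
C₀ = F·Dose / Vd = 458.7 / 69.0 = 6.648 mg/L
k = ln2 / t½ = 0.693147 / 24.7 = 0.02806 h⁻¹
C = C₀ · e^(−k·t) = 6.648 × e^(−0.02806 × 44.4)
  = 6.648 × 0.2877 = 1.913 mg/L
(1.913 mg/L = 1.913 mcg/mL)

1.91 mcg/mL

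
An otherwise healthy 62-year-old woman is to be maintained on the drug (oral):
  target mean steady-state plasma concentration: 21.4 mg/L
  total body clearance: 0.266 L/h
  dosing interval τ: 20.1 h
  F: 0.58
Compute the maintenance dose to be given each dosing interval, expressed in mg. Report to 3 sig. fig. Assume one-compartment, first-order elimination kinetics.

At steady state, F × (Dose/τ) = Css × CL.
Dose = Css × CL × τ / F = 21.4 × 0.2660 × 20.1 / 0.58 = 197.3 mg

197 mg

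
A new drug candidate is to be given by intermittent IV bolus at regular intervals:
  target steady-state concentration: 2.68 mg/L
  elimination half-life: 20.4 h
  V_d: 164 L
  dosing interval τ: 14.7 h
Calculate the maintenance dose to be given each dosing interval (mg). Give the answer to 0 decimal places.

k = ln2 / t½ = 0.693147 / 20.4 = 0.03398 h⁻¹
CL = k × Vd = 0.03398 × 164 = 5.573 L/h
At steady state, Dose/τ = Css × CL.
Dose = Css × CL × τ = 2.68 × 5.573 × 14.7 = 219.6 mg

220 mg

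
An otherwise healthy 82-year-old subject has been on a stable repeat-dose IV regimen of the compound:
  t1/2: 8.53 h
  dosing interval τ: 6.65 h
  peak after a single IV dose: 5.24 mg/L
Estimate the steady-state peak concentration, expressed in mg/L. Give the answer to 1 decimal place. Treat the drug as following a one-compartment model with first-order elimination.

12.6 mg/L

k = ln2 / t½ = 0.693147 / 8.53 = 0.08126 h⁻¹
e^(−kτ) = e^(−0.08126 × 6.65) = 0.5825
Accumulation ratio R = 1 / (1 − e^(−kτ)) = 1 / (1 − 0.5825) = 2.395
Steady-state peak = C₀ × R = 5.24 × 2.395 = 12.55 mg/L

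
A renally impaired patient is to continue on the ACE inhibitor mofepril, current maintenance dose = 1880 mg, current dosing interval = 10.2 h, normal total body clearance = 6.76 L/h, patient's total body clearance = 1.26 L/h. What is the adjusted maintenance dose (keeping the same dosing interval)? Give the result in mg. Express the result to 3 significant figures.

350 mg

To keep the same average steady-state level, dosing rate must scale with clearance.
CL ratio = 1.26 / 6.76 = 0.1864
New dose (same interval) = 1880 × 0.1864 = 350.4 mg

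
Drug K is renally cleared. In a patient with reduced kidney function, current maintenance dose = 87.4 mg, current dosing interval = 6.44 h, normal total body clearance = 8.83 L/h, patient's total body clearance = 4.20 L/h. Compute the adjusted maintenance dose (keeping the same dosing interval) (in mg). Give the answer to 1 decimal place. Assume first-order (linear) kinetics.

To keep the same average steady-state level, dosing rate must scale with clearance.
CL ratio = 4.20 / 8.83 = 0.4757
New dose (same interval) = 87.4 × 0.4757 = 41.58 mg

41.6 mg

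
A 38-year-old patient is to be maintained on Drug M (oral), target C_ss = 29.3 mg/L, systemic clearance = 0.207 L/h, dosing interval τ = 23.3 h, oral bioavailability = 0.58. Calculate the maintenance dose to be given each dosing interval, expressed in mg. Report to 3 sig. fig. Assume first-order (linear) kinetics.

At steady state, F × (Dose/τ) = Css × CL.
Dose = Css × CL × τ / F = 29.3 × 0.2070 × 23.3 / 0.58 = 243.6 mg

244 mg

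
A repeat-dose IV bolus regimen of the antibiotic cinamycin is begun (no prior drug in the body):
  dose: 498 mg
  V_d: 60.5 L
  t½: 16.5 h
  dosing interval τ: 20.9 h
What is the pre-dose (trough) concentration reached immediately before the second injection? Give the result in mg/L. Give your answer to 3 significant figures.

3.42 mg/L

C₀ per dose = Dose / Vd = 498 / 60.5 = 8.231 mg/L
k = ln2 / t½ = 0.693147 / 16.5 = 0.04201 h⁻¹
Fraction remaining after one interval: r = e^(−kτ) = e^(−0.04201 × 20.9) = 0.4156
Before dose 2, 1 dose has been given (aged 1τ).
C_trough = C₀ × r = 8.231 × 0.4156 = 3.421 mg/L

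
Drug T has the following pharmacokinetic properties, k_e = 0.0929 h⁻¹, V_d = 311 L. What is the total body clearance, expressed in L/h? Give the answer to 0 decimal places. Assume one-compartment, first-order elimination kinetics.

CL = k × Vd = 0.0929 × 311 = 28.89 L/h

29 L/h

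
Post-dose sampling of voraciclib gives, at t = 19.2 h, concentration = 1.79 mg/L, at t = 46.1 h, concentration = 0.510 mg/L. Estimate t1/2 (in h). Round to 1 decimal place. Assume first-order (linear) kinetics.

14.9 h

k = ln(C₁/C₂) / (t₂ − t₁) = ln(1.79/0.510) / (46.1 − 19.2)
  = 1.256 / 26.90 = 0.04669 h⁻¹
t½ = ln2 / k = 0.693147 / 0.04669 = 14.85 h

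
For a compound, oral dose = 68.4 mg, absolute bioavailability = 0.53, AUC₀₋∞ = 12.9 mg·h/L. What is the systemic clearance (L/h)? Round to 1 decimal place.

2.8 L/h

CL = F·Dose / AUC = 0.53 × 68.4 / 12.9 = 2.810 L/h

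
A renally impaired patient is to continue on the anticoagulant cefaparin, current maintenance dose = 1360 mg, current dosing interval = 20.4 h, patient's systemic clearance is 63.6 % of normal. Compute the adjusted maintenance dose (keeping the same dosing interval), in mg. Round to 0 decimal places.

To keep the same average steady-state level, dosing rate must scale with clearance.
CL ratio = 63.6 / 100 = 0.6360
New dose (same interval) = 1360 × 0.6360 = 865.0 mg

865 mg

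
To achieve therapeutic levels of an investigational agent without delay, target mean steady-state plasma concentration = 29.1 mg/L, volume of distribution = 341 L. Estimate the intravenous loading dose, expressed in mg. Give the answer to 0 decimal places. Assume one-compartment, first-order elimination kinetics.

9923 mg

LD = Css × Vd = 29.1 × 341 = 9923 mg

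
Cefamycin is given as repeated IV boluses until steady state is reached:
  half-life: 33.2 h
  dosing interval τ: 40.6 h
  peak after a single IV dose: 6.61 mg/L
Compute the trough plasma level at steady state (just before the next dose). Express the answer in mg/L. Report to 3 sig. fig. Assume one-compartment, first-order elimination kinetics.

4.95 mg/L

k = ln2 / t½ = 0.693147 / 33.2 = 0.02088 h⁻¹
e^(−kτ) = e^(−0.02088 × 40.6) = 0.4284
Accumulation ratio R = 1 / (1 − e^(−kτ)) = 1 / (1 − 0.4284) = 1.749
Steady-state trough = C₀ × R × e^(−kτ) = 6.61 × 1.749 × 0.4284 = 4.953 mg/L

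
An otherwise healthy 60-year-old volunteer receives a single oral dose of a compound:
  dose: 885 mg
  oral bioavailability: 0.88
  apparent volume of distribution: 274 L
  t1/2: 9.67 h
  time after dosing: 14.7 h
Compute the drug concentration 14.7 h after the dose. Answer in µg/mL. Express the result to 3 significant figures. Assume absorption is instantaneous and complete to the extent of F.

Amount reaching circulation = F × Dose = 0.88 × 885.0 = 778.8 mg
C₀ = F·Dose / Vd = 778.8 / 274 = 2.842 mg/L
k = ln2 / t½ = 0.693147 / 9.67 = 0.07168 h⁻¹
C = C₀ · e^(−k·t) = 2.842 × e^(−0.07168 × 14.7)
  = 2.842 × 0.3486 = 0.9907 mg/L
(0.9907 mg/L = 0.9907 µg/mL)

0.991 µg/mL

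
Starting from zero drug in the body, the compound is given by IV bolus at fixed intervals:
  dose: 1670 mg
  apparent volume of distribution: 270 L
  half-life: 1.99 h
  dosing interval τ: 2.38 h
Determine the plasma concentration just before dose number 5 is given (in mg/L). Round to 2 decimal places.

4.62 mg/L

C₀ per dose = Dose / Vd = 1670 / 270 = 6.185 mg/L
k = ln2 / t½ = 0.693147 / 1.99 = 0.3483 h⁻¹
Fraction remaining after one interval: r = e^(−kτ) = e^(−0.3483 × 2.38) = 0.4365
Before dose 5, 4 doses have been given (aged 1τ, 2τ, 3τ, 4τ).
C_trough = C₀ × (r + r² + … + r^4) = C₀ × r(1−r^4)/(1−r)
        = 6.185 × 0.4365 × (1 − 0.03630) / (1 − 0.4365) = 4.617 mg/L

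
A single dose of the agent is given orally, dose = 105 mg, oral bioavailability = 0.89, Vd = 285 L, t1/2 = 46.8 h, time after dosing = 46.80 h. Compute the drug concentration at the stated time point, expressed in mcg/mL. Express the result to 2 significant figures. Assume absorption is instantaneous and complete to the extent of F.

0.16 mcg/mL

Amount reaching circulation = F × Dose = 0.89 × 105.0 = 93.45 mg
C₀ = F·Dose / Vd = 93.45 / 285 = 0.3279 mg/L
k = ln2 / t½ = 0.693147 / 46.8 = 0.01481 h⁻¹
t / t½ = 46.80 / 46.8 = 1 half-lives
C = C₀ × (1/2)^1 = 0.3279 × 0.5000 = 0.1640 mg/L
(0.1640 mg/L = 0.1640 mcg/mL)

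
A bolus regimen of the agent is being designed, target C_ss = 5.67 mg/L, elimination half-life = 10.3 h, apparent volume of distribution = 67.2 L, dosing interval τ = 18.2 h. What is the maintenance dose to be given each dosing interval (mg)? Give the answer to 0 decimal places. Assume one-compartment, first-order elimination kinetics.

k = ln2 / t½ = 0.693147 / 10.3 = 0.06730 h⁻¹
CL = k × Vd = 0.06730 × 67.2 = 4.523 L/h
At steady state, Dose/τ = Css × CL.
Dose = Css × CL × τ = 5.67 × 4.523 × 18.2 = 466.7 mg

467 mg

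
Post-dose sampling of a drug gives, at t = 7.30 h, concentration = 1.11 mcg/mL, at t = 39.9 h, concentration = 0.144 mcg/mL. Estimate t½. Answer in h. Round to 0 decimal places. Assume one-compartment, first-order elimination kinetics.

11 h

k = ln(C₁/C₂) / (t₂ − t₁) = ln(1.11/0.144) / (39.9 − 7.30)
  = 2.042 / 32.60 = 0.06264 h⁻¹
t½ = ln2 / k = 0.693147 / 0.06264 = 11.07 h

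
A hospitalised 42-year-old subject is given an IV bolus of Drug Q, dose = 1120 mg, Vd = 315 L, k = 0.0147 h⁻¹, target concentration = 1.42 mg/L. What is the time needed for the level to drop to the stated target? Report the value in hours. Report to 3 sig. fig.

62.4 h

C₀ = Dose / Vd = 1120 / 315 = 3.556 mg/L
t = ln(C₀ / C) / k = ln(3.556 / 1.42) / 0.01470
  = ln(2.504) / 0.01470 = 0.9179 / 0.01470 = 62.44 h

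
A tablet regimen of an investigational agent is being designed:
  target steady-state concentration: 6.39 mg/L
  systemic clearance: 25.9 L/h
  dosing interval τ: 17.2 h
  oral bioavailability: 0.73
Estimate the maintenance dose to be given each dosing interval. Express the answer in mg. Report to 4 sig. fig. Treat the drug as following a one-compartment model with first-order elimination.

3899 mg

At steady state, F × (Dose/τ) = Css × CL.
Dose = Css × CL × τ / F = 6.39 × 25.90 × 17.2 / 0.73 = 3899 mg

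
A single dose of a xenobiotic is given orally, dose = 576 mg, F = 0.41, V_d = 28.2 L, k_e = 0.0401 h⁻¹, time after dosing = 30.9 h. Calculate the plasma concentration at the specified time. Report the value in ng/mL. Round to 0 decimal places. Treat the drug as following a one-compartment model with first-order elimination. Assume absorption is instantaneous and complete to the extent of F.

2426 ng/mL

Amount reaching circulation = F × Dose = 0.41 × 576.0 = 236.2 mg
C₀ = F·Dose / Vd = 236.2 / 28.2 = 8.376 mg/L
C = C₀ · e^(−k·t) = 8.376 × e^(−0.04010 × 30.9)
  = 8.376 × 0.2896 = 2.426 mg/L
Convert: 2.426 mg/L × 1000 = 2426 ng/mL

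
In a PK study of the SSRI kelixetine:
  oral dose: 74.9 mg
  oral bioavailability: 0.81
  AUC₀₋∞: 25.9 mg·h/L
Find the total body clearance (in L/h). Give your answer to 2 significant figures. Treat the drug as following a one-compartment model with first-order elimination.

CL = F·Dose / AUC = 0.81 × 74.9 / 25.9 = 2.342 L/h

2.3 L/h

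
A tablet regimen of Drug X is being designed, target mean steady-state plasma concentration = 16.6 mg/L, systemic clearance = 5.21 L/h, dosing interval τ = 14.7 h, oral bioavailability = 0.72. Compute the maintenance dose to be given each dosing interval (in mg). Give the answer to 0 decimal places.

1766 mg

At steady state, F × (Dose/τ) = Css × CL.
Dose = Css × CL × τ / F = 16.6 × 5.210 × 14.7 / 0.72 = 1766 mg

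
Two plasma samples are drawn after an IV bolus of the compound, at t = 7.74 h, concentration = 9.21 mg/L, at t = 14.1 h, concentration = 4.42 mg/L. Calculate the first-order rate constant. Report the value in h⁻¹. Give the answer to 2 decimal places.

0.12 h⁻¹

k = ln(C₁/C₂) / (t₂ − t₁) = ln(9.21/4.42) / (14.1 − 7.74)
  = 0.7342 / 6.360 = 0.1154 h⁻¹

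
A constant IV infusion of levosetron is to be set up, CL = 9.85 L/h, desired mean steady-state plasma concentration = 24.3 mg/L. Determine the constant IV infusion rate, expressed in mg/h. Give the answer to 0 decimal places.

At steady state, infusion rate R₀ = Css × CL = 24.3 × 9.850 = 239.4 mg/h

239 mg/h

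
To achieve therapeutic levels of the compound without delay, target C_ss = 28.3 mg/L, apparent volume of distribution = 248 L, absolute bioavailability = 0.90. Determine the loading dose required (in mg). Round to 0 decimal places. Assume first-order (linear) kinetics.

LD = Css × Vd / F = 28.3 × 248 / 0.90 = 7798 mg

7798 mg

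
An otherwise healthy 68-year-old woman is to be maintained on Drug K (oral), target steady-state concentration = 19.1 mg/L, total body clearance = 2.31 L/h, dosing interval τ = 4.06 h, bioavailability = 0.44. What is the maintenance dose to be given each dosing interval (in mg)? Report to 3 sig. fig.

407 mg

At steady state, F × (Dose/τ) = Css × CL.
Dose = Css × CL × τ / F = 19.1 × 2.310 × 4.06 / 0.44 = 407.1 mg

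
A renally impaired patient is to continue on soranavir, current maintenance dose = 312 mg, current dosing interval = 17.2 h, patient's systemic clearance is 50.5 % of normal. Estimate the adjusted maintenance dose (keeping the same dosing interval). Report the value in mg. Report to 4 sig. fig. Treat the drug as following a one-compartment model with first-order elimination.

To keep the same average steady-state level, dosing rate must scale with clearance.
CL ratio = 50.5 / 100 = 0.5050
New dose (same interval) = 312 × 0.5050 = 157.6 mg

157.6 mg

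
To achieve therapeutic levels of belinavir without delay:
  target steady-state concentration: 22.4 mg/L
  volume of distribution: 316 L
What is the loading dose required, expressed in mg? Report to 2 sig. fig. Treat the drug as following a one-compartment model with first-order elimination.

7100 mg

LD = Css × Vd = 22.4 × 316 = 7078 mg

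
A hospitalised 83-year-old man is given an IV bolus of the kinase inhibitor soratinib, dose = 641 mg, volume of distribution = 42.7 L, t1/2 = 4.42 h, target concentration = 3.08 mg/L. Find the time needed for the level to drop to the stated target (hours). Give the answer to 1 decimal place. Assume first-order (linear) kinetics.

10.1 h

C₀ = Dose / Vd = 641.0 / 42.7 = 15.01 mg/L
k = ln2 / t½ = 0.693147 / 4.42 = 0.1568 h⁻¹
t = ln(C₀ / C) / k = ln(15.01 / 3.08) / 0.1568
  = ln(4.873) / 0.1568 = 1.584 / 0.1568 = 10.10 h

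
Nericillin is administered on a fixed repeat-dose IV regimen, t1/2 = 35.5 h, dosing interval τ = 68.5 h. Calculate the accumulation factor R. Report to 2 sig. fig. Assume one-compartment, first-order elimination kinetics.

1.4

k = ln2 / t½ = 0.693147 / 35.5 = 0.01953 h⁻¹
e^(−kτ) = e^(−0.01953 × 68.5) = 0.2624
Accumulation ratio R = 1 / (1 − e^(−kτ)) = 1 / (1 − 0.2624) = 1.356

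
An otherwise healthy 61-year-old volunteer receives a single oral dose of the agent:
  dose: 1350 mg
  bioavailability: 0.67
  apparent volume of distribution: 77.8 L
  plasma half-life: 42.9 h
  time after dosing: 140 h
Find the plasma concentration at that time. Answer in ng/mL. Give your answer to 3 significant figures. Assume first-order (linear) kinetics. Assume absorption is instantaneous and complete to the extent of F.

Amount reaching circulation = F × Dose = 0.67 × 1350 = 904.5 mg
C₀ = F·Dose / Vd = 904.5 / 77.8 = 11.63 mg/L
k = ln2 / t½ = 0.693147 / 42.9 = 0.01616 h⁻¹
C = C₀ · e^(−k·t) = 11.63 × e^(−0.01616 × 140)
  = 11.63 × 0.1041 = 1.211 mg/L
Convert: 1.211 mg/L × 1000 = 1211 ng/mL

1210 ng/mL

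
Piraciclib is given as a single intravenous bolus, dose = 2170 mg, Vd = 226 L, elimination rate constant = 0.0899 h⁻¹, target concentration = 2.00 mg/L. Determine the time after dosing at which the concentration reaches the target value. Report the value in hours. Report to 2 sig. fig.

C₀ = Dose / Vd = 2170 / 226 = 9.602 mg/L
t = ln(C₀ / C) / k = ln(9.602 / 2.00) / 0.08990
  = ln(4.801) / 0.08990 = 1.569 / 0.08990 = 17.45 h

17 h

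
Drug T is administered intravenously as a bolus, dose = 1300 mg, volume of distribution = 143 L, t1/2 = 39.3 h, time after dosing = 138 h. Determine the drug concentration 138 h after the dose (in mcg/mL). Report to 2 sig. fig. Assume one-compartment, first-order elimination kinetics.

0.80 mcg/mL

C₀ = Dose / Vd = 1300 / 143 = 9.091 mg/L
k = ln2 / t½ = 0.693147 / 39.3 = 0.01764 h⁻¹
C = C₀ · e^(−k·t) = 9.091 × e^(−0.01764 × 138)
  = 9.091 × 0.08766 = 0.7969 mg/L
(0.7969 mg/L = 0.7969 mcg/mL)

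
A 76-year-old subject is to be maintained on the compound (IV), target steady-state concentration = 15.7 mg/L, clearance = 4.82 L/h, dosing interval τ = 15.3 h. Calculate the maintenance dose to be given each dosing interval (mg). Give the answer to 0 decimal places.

At steady state, Dose/τ = Css × CL.
Dose = Css × CL × τ = 15.7 × 4.820 × 15.3 = 1158 mg

1158 mg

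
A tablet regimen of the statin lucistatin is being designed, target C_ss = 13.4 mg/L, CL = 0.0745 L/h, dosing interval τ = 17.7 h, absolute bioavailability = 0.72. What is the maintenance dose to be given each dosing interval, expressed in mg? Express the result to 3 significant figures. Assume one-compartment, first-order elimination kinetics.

24.5 mg

At steady state, F × (Dose/τ) = Css × CL.
Dose = Css × CL × τ / F = 13.4 × 0.07450 × 17.7 / 0.72 = 24.54 mg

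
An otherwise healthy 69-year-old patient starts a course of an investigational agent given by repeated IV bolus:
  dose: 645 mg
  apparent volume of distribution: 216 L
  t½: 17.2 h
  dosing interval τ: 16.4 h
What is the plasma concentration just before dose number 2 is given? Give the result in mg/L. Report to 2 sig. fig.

1.5 mg/L

C₀ per dose = Dose / Vd = 645 / 216 = 2.986 mg/L
k = ln2 / t½ = 0.693147 / 17.2 = 0.04030 h⁻¹
Fraction remaining after one interval: r = e^(−kτ) = e^(−0.04030 × 16.4) = 0.5164
Before dose 2, 1 dose has been given (aged 1τ).
C_trough = C₀ × r = 2.986 × 0.5164 = 1.542 mg/L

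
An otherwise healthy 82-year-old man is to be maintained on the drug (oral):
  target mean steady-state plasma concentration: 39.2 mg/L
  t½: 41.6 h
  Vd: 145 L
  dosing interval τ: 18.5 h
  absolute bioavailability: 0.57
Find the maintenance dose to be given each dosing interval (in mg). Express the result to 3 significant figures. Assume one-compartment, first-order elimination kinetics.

k = ln2 / t½ = 0.693147 / 41.6 = 0.01666 h⁻¹
CL = k × Vd = 0.01666 × 145 = 2.416 L/h
At steady state, F × (Dose/τ) = Css × CL.
Dose = Css × CL × τ / F = 39.2 × 2.416 × 18.5 / 0.57 = 3074 mg

3070 mg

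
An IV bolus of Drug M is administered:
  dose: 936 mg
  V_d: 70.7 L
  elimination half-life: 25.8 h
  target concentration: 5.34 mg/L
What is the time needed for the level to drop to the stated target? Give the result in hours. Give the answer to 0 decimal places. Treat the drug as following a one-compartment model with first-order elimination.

C₀ = Dose / Vd = 936.0 / 70.7 = 13.24 mg/L
k = ln2 / t½ = 0.693147 / 25.8 = 0.02687 h⁻¹
t = ln(C₀ / C) / k = ln(13.24 / 5.34) / 0.02687
  = ln(2.479) / 0.02687 = 0.9079 / 0.02687 = 33.79 h

34 h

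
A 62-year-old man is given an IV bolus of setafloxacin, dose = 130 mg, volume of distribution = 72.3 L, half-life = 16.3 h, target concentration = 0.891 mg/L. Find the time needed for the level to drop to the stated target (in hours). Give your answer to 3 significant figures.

16.5 h

C₀ = Dose / Vd = 130.0 / 72.3 = 1.798 mg/L
k = ln2 / t½ = 0.693147 / 16.3 = 0.04252 h⁻¹
t = ln(C₀ / C) / k = ln(1.798 / 0.891) / 0.04252
  = ln(2.018) / 0.04252 = 0.7021 / 0.04252 = 16.51 h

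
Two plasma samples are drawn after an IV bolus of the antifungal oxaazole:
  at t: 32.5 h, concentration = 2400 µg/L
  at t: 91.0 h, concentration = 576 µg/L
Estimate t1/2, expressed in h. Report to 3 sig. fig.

k = ln(C₁/C₂) / (t₂ − t₁) = ln(2400/576) / (91.0 − 32.5)
  = 1.427 / 58.50 = 0.02439 h⁻¹
t½ = ln2 / k = 0.693147 / 0.02439 = 28.42 h

28.4 h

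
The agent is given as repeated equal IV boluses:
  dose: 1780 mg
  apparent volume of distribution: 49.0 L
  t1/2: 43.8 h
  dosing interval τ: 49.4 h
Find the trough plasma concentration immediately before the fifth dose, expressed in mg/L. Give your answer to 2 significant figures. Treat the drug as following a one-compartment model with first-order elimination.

C₀ per dose = Dose / Vd = 1780 / 49.0 = 36.33 mg/L
k = ln2 / t½ = 0.693147 / 43.8 = 0.01583 h⁻¹
Fraction remaining after one interval: r = e^(−kτ) = e^(−0.01583 × 49.4) = 0.4575
Before dose 5, 4 doses have been given (aged 1τ, 2τ, 3τ, 4τ).
C_trough = C₀ × (r + r² + … + r^4) = C₀ × r(1−r^4)/(1−r)
        = 36.33 × 0.4575 × (1 − 0.04381) / (1 − 0.4575) = 29.30 mg/L

29 mg/L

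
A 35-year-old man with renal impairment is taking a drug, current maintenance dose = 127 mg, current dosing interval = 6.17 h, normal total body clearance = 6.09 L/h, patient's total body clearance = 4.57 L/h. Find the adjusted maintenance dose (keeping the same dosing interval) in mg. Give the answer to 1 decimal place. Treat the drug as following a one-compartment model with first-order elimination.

95.3 mg

To keep the same average steady-state level, dosing rate must scale with clearance.
CL ratio = 4.57 / 6.09 = 0.7504
New dose (same interval) = 127 × 0.7504 = 95.30 mg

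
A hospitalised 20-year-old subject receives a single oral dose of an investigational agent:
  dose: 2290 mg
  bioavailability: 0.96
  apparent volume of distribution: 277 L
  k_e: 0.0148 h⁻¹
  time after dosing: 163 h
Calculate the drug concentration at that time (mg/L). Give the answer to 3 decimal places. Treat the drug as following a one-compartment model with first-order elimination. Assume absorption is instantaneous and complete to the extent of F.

Amount reaching circulation = F × Dose = 0.96 × 2290 = 2198 mg
C₀ = F·Dose / Vd = 2198 / 277 = 7.935 mg/L
C = C₀ · e^(−k·t) = 7.935 × e^(−0.01480 × 163)
  = 7.935 × 0.08960 = 0.7110 mg/L

0.711 mg/L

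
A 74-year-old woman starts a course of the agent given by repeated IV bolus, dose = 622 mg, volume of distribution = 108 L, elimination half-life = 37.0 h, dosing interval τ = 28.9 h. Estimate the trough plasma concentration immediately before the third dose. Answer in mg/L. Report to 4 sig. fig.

C₀ per dose = Dose / Vd = 622 / 108 = 5.759 mg/L
k = ln2 / t½ = 0.693147 / 37.0 = 0.01873 h⁻¹
Fraction remaining after one interval: r = e^(−kτ) = e^(−0.01873 × 28.9) = 0.5820
Before dose 3, 2 doses have been given (aged 1τ, 2τ).
C_trough = C₀ × (r + r²) = 5.759 × (0.5820 + 0.3387) = 5.302 mg/L

5.302 mg/L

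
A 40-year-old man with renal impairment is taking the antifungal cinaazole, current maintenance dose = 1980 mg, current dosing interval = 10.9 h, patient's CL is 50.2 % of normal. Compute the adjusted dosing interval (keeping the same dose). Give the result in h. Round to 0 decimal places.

To keep the same average steady-state level, dosing rate must scale with clearance.
CL ratio = 50.2 / 100 = 0.5020
New interval (same dose) = 10.9 / 0.5020 = 21.71 h

22 h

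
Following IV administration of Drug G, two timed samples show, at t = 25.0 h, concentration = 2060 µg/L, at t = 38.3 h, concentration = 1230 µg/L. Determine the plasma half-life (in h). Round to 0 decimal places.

18 h

k = ln(C₁/C₂) / (t₂ − t₁) = ln(2060/1230) / (38.3 − 25.0)
  = 0.5157 / 13.30 = 0.03877 h⁻¹
t½ = ln2 / k = 0.693147 / 0.03877 = 17.88 h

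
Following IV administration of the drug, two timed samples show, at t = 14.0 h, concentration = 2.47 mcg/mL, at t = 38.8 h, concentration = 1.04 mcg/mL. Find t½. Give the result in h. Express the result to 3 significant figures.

k = ln(C₁/C₂) / (t₂ − t₁) = ln(2.47/1.04) / (38.8 − 14.0)
  = 0.8650 / 24.80 = 0.03488 h⁻¹
t½ = ln2 / k = 0.693147 / 0.03488 = 19.87 h

19.9 h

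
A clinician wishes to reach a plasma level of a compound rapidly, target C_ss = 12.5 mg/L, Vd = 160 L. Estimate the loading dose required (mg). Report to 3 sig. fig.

2000 mg

LD = Css × Vd = 12.5 × 160 = 2000 mg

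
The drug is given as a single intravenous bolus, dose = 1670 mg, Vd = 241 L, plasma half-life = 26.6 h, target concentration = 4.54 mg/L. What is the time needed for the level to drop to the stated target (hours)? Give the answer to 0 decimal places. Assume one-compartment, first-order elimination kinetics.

16 h

C₀ = Dose / Vd = 1670 / 241 = 6.929 mg/L
k = ln2 / t½ = 0.693147 / 26.6 = 0.02606 h⁻¹
t = ln(C₀ / C) / k = ln(6.929 / 4.54) / 0.02606
  = ln(1.526) / 0.02606 = 0.4226 / 0.02606 = 16.22 h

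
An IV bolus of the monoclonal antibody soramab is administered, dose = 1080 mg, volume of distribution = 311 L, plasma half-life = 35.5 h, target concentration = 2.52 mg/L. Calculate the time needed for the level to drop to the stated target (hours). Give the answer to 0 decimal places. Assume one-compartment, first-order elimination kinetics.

16 h

C₀ = Dose / Vd = 1080 / 311 = 3.473 mg/L
k = ln2 / t½ = 0.693147 / 35.5 = 0.01953 h⁻¹
t = ln(C₀ / C) / k = ln(3.473 / 2.52) / 0.01953
  = ln(1.378) / 0.01953 = 0.3206 / 0.01953 = 16.42 h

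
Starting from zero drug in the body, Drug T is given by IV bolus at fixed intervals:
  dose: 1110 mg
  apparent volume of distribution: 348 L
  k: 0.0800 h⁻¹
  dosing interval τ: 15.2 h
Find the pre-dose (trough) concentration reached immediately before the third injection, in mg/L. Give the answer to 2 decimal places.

1.23 mg/L

C₀ per dose = Dose / Vd = 1110 / 348 = 3.190 mg/L
Fraction remaining after one interval: r = e^(−kτ) = e^(−0.08000 × 15.2) = 0.2964
Before dose 3, 2 doses have been given (aged 1τ, 2τ).
C_trough = C₀ × (r + r²) = 3.190 × (0.2964 + 0.08785) = 1.226 mg/L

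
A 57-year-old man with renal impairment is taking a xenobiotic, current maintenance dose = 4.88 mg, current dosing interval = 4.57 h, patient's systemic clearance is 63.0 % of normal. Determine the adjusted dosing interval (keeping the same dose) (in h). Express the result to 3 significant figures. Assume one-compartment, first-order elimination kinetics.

7.25 h

To keep the same average steady-state level, dosing rate must scale with clearance.
CL ratio = 63.0 / 100 = 0.6300
New interval (same dose) = 4.57 / 0.6300 = 7.254 h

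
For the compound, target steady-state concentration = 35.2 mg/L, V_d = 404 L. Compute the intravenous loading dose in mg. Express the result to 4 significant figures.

LD = Css × Vd = 35.2 × 404 = 14220 mg

14220 mg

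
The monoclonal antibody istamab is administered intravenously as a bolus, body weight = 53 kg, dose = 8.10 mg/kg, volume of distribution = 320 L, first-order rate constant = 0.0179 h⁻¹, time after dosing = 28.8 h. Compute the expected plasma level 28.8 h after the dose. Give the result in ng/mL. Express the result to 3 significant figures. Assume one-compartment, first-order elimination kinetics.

Total dose = 8.10 × 53 = 429.3 mg
C₀ = Dose / Vd = 429.3 / 320 = 1.342 mg/L
C = C₀ · e^(−k·t) = 1.342 × e^(−0.01790 × 28.8)
  = 1.342 × 0.5972 = 0.8014 mg/L
Convert: 0.8014 mg/L × 1000 = 801.4 ng/mL

801 ng/mL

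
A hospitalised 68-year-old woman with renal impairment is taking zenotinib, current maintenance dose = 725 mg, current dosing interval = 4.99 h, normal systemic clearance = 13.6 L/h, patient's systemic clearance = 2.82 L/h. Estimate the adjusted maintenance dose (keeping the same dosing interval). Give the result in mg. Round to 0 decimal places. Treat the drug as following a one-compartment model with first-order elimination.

To keep the same average steady-state level, dosing rate must scale with clearance.
CL ratio = 2.82 / 13.6 = 0.2074
New dose (same interval) = 725 × 0.2074 = 150.4 mg

150 mg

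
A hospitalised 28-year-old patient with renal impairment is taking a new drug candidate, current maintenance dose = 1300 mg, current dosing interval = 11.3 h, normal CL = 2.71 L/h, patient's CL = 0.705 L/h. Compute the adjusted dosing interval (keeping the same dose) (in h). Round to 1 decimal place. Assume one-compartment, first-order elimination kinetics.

To keep the same average steady-state level, dosing rate must scale with clearance.
CL ratio = 0.705 / 2.71 = 0.2601
New interval (same dose) = 11.3 / 0.2601 = 43.44 h

43.4 h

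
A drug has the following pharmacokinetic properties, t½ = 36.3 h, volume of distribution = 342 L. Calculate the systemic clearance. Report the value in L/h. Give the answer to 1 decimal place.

k = ln2 / t½ = 0.693147 / 36.3 = 0.01909 h⁻¹
CL = k × Vd = 0.01909 × 342 = 6.529 L/h

6.5 L/h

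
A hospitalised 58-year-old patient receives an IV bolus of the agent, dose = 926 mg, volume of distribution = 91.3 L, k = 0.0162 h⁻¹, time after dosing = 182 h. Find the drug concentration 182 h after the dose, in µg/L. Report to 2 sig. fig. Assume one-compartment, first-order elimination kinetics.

C₀ = Dose / Vd = 926.0 / 91.3 = 10.14 mg/L
C = C₀ · e^(−k·t) = 10.14 × e^(−0.01620 × 182)
  = 10.14 × 0.05242 = 0.5315 mg/L
Convert: 0.5315 mg/L × 1000 = 531.5 µg/L

530 µg/L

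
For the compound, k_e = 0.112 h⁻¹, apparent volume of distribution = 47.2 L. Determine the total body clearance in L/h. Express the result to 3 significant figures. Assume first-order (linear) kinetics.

5.29 L/h

CL = k × Vd = 0.112 × 47.2 = 5.286 L/h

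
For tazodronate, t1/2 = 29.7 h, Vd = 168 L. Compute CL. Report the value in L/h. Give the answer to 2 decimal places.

k = ln2 / t½ = 0.693147 / 29.7 = 0.02334 h⁻¹
CL = k × Vd = 0.02334 × 168 = 3.921 L/h

3.92 L/h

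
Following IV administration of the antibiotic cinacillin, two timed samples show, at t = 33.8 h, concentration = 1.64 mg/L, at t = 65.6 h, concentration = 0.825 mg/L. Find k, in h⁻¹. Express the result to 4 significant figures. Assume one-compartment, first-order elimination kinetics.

k = ln(C₁/C₂) / (t₂ − t₁) = ln(1.64/0.825) / (65.6 − 33.8)
  = 0.6871 / 31.80 = 0.02161 h⁻¹

0.02161 h⁻¹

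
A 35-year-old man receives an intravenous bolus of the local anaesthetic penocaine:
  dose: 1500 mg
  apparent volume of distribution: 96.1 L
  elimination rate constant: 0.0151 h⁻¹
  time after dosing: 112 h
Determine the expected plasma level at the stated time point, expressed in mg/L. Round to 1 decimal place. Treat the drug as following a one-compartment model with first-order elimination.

2.9 mg/L

C₀ = Dose / Vd = 1500 / 96.1 = 15.61 mg/L
C = C₀ · e^(−k·t) = 15.61 × e^(−0.01510 × 112)
  = 15.61 × 0.1843 = 2.877 mg/L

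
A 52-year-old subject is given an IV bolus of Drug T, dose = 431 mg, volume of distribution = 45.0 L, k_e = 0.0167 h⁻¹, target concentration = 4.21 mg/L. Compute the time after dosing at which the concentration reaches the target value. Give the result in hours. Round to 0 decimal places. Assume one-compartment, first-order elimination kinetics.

C₀ = Dose / Vd = 431.0 / 45.0 = 9.578 mg/L
t = ln(C₀ / C) / k = ln(9.578 / 4.21) / 0.01670
  = ln(2.275) / 0.01670 = 0.8220 / 0.01670 = 49.22 h

49 h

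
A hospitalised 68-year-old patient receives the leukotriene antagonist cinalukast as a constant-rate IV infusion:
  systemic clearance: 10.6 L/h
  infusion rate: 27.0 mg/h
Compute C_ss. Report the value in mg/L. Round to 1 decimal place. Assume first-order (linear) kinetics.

At steady state Css = R₀ / CL = 27.0 / 10.60 = 2.547 mg/L

2.5 mg/L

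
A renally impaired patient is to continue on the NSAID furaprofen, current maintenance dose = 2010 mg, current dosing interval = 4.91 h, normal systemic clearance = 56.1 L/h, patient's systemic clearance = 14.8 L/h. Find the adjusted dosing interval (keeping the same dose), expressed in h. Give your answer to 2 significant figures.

19 h

To keep the same average steady-state level, dosing rate must scale with clearance.
CL ratio = 14.8 / 56.1 = 0.2638
New interval (same dose) = 4.91 / 0.2638 = 18.61 h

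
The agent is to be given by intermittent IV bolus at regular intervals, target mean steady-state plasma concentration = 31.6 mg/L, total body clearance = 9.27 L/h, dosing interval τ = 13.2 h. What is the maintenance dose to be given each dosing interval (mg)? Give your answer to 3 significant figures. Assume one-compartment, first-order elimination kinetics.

3870 mg

At steady state, Dose/τ = Css × CL.
Dose = Css × CL × τ = 31.6 × 9.270 × 13.2 = 3867 mg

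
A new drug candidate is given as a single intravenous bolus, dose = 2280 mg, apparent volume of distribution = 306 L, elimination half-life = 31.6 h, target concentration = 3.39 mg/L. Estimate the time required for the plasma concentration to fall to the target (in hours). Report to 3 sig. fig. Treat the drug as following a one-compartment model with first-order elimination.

35.9 h

C₀ = Dose / Vd = 2280 / 306 = 7.451 mg/L
k = ln2 / t½ = 0.693147 / 31.6 = 0.02194 h⁻¹
t = ln(C₀ / C) / k = ln(7.451 / 3.39) / 0.02194
  = ln(2.198) / 0.02194 = 0.7875 / 0.02194 = 35.89 h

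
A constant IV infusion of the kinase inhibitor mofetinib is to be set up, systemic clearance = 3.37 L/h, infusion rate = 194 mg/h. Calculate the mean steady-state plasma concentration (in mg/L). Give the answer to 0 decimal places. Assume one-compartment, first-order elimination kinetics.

At steady state Css = R₀ / CL = 194 / 3.370 = 57.57 mg/L

58 mg/L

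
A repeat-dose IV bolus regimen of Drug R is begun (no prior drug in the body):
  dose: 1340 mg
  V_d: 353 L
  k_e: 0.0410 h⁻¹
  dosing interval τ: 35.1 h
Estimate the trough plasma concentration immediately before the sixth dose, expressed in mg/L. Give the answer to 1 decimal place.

C₀ per dose = Dose / Vd = 1340 / 353 = 3.796 mg/L
Fraction remaining after one interval: r = e^(−kτ) = e^(−0.04100 × 35.1) = 0.2371
Before dose 6, 5 doses have been given (aged 1τ, 2τ, 3τ, 4τ, 5τ).
C_trough = C₀ × (r + r² + … + r^5) = C₀ × r(1−r^5)/(1−r)
        = 3.796 × 0.2371 × (1 − 0.0007493) / (1 − 0.2371) = 1.179 mg/L

1.2 mg/L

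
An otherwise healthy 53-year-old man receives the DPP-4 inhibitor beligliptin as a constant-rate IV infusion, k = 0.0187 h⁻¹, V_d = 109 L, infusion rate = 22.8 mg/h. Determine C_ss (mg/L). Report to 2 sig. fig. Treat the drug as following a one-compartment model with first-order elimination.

11 mg/L

CL = k × Vd = 0.01870 × 109 = 2.038 L/h
At steady state Css = R₀ / CL = 22.8 / 2.038 = 11.19 mg/L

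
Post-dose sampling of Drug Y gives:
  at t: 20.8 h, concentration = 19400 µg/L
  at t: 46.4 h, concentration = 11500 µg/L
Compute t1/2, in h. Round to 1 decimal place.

33.9 h

k = ln(C₁/C₂) / (t₂ − t₁) = ln(19400/11500) / (46.4 − 20.8)
  = 0.5229 / 25.60 = 0.02043 h⁻¹
t½ = ln2 / k = 0.693147 / 0.02043 = 33.93 h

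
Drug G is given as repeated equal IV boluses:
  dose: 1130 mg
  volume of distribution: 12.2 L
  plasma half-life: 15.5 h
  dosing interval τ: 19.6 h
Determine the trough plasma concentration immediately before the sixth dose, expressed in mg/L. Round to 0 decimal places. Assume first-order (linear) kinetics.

C₀ per dose = Dose / Vd = 1130 / 12.2 = 92.62 mg/L
k = ln2 / t½ = 0.693147 / 15.5 = 0.04472 h⁻¹
Fraction remaining after one interval: r = e^(−kτ) = e^(−0.04472 × 19.6) = 0.4162
Before dose 6, 5 doses have been given (aged 1τ, 2τ, 3τ, 4τ, 5τ).
C_trough = C₀ × (r + r² + … + r^5) = C₀ × r(1−r^5)/(1−r)
        = 92.62 × 0.4162 × (1 − 0.01249) / (1 − 0.4162) = 65.21 mg/L

65 mg/L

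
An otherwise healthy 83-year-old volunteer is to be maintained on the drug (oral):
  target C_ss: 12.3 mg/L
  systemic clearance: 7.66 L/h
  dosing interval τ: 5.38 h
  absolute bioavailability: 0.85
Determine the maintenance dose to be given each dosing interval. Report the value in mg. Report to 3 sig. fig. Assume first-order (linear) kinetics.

At steady state, F × (Dose/τ) = Css × CL.
Dose = Css × CL × τ / F = 12.3 × 7.660 × 5.38 / 0.85 = 596.3 mg

596 mg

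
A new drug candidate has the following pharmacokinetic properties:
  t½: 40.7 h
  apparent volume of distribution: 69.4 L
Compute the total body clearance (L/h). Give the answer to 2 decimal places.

k = ln2 / t½ = 0.693147 / 40.7 = 0.01703 h⁻¹
CL = k × Vd = 0.01703 × 69.4 = 1.182 L/h

1.18 L/h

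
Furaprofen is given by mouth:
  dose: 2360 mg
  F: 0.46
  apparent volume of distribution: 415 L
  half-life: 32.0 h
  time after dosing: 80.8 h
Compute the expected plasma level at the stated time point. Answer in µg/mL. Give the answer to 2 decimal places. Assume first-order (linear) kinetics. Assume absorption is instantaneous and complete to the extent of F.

Amount reaching circulation = F × Dose = 0.46 × 2360 = 1086 mg
C₀ = F·Dose / Vd = 1086 / 415 = 2.617 mg/L
k = ln2 / t½ = 0.693147 / 32.0 = 0.02166 h⁻¹
C = C₀ · e^(−k·t) = 2.617 × e^(−0.02166 × 80.8)
  = 2.617 × 0.1738 = 0.4548 mg/L
(0.4548 mg/L = 0.4548 µg/mL)

0.45 µg/mL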